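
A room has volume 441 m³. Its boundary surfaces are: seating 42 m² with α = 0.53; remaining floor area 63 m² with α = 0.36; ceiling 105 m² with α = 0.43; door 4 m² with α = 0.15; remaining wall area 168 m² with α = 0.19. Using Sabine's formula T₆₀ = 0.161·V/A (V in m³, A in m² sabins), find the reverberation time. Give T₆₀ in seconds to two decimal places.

Total absorption A = 42·0.53 + 63·0.36 + 105·0.43 + 4·0.15 + 168·0.19 = 122.61 m² sabins.
T₆₀ = 0.161·V/A = 0.161·441/122.61 = 0.579 s.

0.58 s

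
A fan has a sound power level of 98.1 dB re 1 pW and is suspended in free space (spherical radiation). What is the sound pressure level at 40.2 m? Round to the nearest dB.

55 dB

L_p = L_w − 10·log₁₀(4π·r²) with r = 40.2 m.
4π·r² = 2.031e+04 m², 10·log₁₀ of that is 43.077 dB.
L_p = 98.1 − 43.077 = 55.02 dB.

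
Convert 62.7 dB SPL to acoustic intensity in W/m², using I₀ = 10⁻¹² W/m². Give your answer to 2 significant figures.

L = 10·log₁₀(I/I₀) ⇒ I = I₀·10^(L/10) = 10⁻¹² × 10^6.27.

1.9e-06 W/m²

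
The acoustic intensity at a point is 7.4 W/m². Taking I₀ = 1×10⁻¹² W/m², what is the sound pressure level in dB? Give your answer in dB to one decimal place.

L = 10·log₁₀(I/I₀) = 10·log₁₀(7.4/10⁻¹²) = 10·log₁₀(7.4×10^12).
L = 10·(0.8692 + 12) = 128.69 dB.

128.7 dB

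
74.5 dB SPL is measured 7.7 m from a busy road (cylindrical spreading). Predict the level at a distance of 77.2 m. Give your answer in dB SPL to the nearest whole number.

Line-source attenuation: ΔL = 10·log₁₀(r₂/r₁) = 10·log₁₀(77.2/7.7) = 10.011 dB.
L₂ = 74.5 − 10·log₁₀(77.2/7.7) = 74.5 − 10.011 = 64.49 dB SPL.

64 dB SPL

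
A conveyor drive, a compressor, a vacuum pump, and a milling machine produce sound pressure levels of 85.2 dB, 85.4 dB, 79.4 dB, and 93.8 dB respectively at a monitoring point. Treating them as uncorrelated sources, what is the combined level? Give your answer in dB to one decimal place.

For uncorrelated sources the intensities add, so convert each level to linear form, sum, and take 10·log₁₀ of the total.
Σ 10^(L/10) = 10^(85.2/10) + 10^(85.4/10) + 10^(79.4/10) + 10^(93.8/10) = 3.164e+09.
L_total = 10·log₁₀(3.164e+09) = 95.00 dB.

95.0 dB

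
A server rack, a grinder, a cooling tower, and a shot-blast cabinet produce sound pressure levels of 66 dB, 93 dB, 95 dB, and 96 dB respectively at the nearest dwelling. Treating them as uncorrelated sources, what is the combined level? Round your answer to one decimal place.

99.6 dB

For uncorrelated sources the intensities add, so convert each level to linear form, sum, and take 10·log₁₀ of the total.
Σ 10^(L/10) = 10^(66/10) + 10^(93/10) + 10^(95/10) + 10^(96/10) = 9.143e+09.
L_total = 10·log₁₀(9.143e+09) = 99.61 dB.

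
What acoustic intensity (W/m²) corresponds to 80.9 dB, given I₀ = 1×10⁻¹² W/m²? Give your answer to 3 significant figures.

0.000123 W/m²

L = 10·log₁₀(I/I₀) ⇒ I = I₀·10^(L/10) = 10⁻¹² × 10^8.09.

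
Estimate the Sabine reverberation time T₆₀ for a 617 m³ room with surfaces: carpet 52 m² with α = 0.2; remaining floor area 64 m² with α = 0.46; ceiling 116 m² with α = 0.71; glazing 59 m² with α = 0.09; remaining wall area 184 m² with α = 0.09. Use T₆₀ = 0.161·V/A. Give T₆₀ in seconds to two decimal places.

A = Σ Sᵢαᵢ = 52·0.2 + 64·0.46 + 116·0.71 + 59·0.09 + 184·0.09 = 144.07 m².
T₆₀ = 0.161 × 617 / 144.07 = 0.690 s.

0.69 s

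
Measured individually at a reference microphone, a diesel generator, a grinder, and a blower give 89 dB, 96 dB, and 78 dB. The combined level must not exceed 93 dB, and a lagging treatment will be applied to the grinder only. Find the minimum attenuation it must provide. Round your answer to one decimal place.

Everything except the grinder sums to 10^(89/10) + 10^(78/10) = 8.574e+08 in linear terms, 89.33 dB.
To meet 93 dB overall, the treated grinder may contribute at most 10^(93/10) − 8.574e+08 = 1.138e+09, i.e. 90.56 dB.
So the grinder must be reduced from 96 to 90.56 dB: IL = 5.44 dB.

5.4 dB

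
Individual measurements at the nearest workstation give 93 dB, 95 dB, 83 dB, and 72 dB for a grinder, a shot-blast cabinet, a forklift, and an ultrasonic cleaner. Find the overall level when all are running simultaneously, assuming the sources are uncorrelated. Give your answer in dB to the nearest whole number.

Incoherent sources combine by intensity addition: L_total = 10·log₁₀(Σ 10^(L_i/10)).
Σ 10^(L/10) = 10^(93/10) + 10^(95/10) + 10^(83/10) + 10^(72/10) = 5.373e+09.
L_total = 10·log₁₀(5.373e+09) = 97.30 dB.

97 dB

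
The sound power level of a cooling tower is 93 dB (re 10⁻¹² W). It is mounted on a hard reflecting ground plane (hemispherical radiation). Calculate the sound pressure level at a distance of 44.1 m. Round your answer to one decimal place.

L_p = L_w − 10·log₁₀(2π·r²) with r = 44.1 m.
2π·r² = 1.222e+04 m², 10·log₁₀ of that is 40.871 dB.
L_p = 93 − 40.871 = 52.13 dB.

52.1 dB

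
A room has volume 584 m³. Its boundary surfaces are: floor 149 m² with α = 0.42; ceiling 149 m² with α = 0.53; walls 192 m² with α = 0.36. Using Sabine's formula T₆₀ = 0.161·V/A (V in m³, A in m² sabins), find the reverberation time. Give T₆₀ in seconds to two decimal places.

Summing Sᵢαᵢ: 149·0.42 + 149·0.53 + 192·0.36 = 210.67 m².
T₆₀ = 0.161·V/A = 0.161·584/210.67 = 0.446 s.

0.45 s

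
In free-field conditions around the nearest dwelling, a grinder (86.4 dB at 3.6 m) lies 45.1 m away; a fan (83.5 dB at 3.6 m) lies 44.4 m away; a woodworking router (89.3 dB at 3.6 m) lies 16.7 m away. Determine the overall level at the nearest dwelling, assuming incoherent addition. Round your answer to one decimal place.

76.4 dB

Propagate each source to the receiver with L = L_ref − 20·log₁₀(r/r_ref), then add intensities.
grinder: 86.4 − 20·log₁₀(45.1/3.6) = 86.4 − 21.96 = 64.44 dB.
fan: 83.5 − 20·log₁₀(44.4/3.6) = 83.5 − 21.82 = 61.68 dB.
woodworking router: 89.3 − 20·log₁₀(16.7/3.6) = 89.3 − 13.33 = 75.97 dB.
Σ 10^(L/10) = 4.381e+07 → L_total = 10·log₁₀(4.381e+07) = 76.42 dB.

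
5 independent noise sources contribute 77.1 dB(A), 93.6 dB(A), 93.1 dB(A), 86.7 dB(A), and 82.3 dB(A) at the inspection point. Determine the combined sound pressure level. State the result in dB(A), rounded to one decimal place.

Incoherent sources combine by intensity addition: L_total = 10·log₁₀(Σ 10^(L_i/10)).
Σ 10^(L/10) = 10^(77.1/10) + 10^(93.6/10) + 10^(93.1/10) + 10^(86.7/10) + 10^(82.3/10) = 5.021e+09.
L_total = 10·log₁₀(5.021e+09) = 97.01 dB(A).

97.0 dB(A)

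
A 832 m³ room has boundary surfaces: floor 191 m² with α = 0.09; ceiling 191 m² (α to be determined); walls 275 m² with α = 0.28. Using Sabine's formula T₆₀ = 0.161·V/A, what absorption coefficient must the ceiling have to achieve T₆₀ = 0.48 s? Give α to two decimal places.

A = 0.161·V/T₆₀ = 0.161·832/0.48 = 279.07 m² sabins.
Absorption from the other surfaces = 191·0.09 + 275·0.28 = 94.19 m², so the ceiling must supply 184.88 m² over 191 m².
α = 184.88/191 = 0.968.

0.97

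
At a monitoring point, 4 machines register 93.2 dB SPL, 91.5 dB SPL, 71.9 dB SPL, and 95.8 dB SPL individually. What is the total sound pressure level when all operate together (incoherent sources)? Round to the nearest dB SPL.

For uncorrelated sources the intensities add, so convert each level to linear form, sum, and take 10·log₁₀ of the total.
Σ 10^(L/10) = 10^(93.2/10) + 10^(91.5/10) + 10^(71.9/10) + 10^(95.8/10) = 7.319e+09.
L_total = 10·log₁₀(7.319e+09) = 98.64 dB SPL.

99 dB SPL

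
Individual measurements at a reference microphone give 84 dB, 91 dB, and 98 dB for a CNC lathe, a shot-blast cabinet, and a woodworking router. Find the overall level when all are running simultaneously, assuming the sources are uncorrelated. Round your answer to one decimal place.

98.9 dB

For uncorrelated sources the intensities add, so convert each level to linear form, sum, and take 10·log₁₀ of the total.
Σ 10^(L/10) = 10^(84/10) + 10^(91/10) + 10^(98/10) = 7.820e+09.
L_total = 10·log₁₀(7.820e+09) = 98.93 dB.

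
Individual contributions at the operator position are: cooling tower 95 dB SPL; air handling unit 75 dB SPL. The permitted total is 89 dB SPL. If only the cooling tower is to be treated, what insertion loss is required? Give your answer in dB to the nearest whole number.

6 dB

Fixed contribution from the other source: Σ 10^(L/10) = 10^(75/10) = 3.162e+07 (75.00 dB SPL).
The limit corresponds to 10^(89/10) = 7.943e+08; subtracting the fixed part leaves 7.627e+08 for the cooling tower, i.e. 88.82 dB SPL.
Required insertion loss = 95 − 88.82 = 6.18 dB.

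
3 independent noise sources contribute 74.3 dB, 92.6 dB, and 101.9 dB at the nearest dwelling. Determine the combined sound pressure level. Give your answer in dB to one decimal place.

Incoherent sources combine by intensity addition: L_total = 10·log₁₀(Σ 10^(L_i/10)).
Σ 10^(L/10) = 10^(74.3/10) + 10^(92.6/10) + 10^(101.9/10) = 1.733e+10.
L_total = 10·log₁₀(1.733e+10) = 102.39 dB.

102.4 dB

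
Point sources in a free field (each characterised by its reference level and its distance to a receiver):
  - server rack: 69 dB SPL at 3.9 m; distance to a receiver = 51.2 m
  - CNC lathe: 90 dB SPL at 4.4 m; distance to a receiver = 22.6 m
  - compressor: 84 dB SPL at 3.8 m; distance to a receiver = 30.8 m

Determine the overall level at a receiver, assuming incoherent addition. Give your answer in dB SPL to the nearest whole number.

Apply inverse-square spreading to bring every level to the receiver, then sum 10^(L/10).
server rack: 69 − 20·log₁₀(51.2/3.9) = 69 − 22.36 = 46.64 dB SPL.
CNC lathe: 90 − 20·log₁₀(22.6/4.4) = 90 − 14.21 = 75.79 dB SPL.
compressor: 84 − 20·log₁₀(30.8/3.8) = 84 − 18.18 = 65.82 dB SPL.
Σ 10^(L/10) = 4.177e+07 → L_total = 10·log₁₀(4.177e+07) = 76.21 dB SPL.

76 dB SPL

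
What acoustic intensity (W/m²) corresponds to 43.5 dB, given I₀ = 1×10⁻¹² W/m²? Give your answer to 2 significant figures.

I/I₀ = 10^(43.5/10) = 2.239e+04, so I = 2.239e+04 × 10⁻¹² W/m².

2.2e-08 W/m²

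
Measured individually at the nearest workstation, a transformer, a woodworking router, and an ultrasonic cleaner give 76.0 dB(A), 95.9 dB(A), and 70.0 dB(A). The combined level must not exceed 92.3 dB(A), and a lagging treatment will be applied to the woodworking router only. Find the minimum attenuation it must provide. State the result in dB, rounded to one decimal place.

3.7 dB

Fixed contribution from the other sources: Σ 10^(L/10) = 10^(76.0/10) + 10^(70.0/10) = 4.981e+07 (76.97 dB(A)).
The limit corresponds to 10^(92.3/10) = 1.698e+09; subtracting the fixed part leaves 1.648e+09 for the woodworking router, i.e. 92.17 dB(A).
So the woodworking router must be reduced from 95.9 to 92.17 dB(A): IL = 3.73 dB.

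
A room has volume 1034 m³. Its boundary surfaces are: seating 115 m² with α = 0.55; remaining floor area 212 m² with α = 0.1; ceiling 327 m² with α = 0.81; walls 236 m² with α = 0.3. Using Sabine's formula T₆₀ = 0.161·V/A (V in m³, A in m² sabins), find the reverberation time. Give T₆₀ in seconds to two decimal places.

Total absorption A = 115·0.55 + 212·0.1 + 327·0.81 + 236·0.3 = 420.12 m² sabins.
T₆₀ = 0.161·V/A = 0.161·1034/420.12 = 0.396 s.

0.40 s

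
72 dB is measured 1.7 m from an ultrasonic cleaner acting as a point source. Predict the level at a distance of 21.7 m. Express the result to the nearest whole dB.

Spherical spreading from a point source gives a 20·log₁₀(r₂/r₁) drop.
L₂ = 72 − 20·log₁₀(21.7/1.7) = 72 − 22.120 = 49.88 dB.

50 dB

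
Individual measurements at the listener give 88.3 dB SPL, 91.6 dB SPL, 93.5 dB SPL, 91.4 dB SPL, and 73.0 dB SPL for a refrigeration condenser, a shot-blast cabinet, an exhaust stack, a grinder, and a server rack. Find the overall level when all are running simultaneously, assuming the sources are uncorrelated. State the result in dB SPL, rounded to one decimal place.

97.6 dB SPL

For uncorrelated sources the intensities add, so convert each level to linear form, sum, and take 10·log₁₀ of the total.
Σ 10^(L/10) = 10^(88.3/10) + 10^(91.6/10) + 10^(93.5/10) + 10^(91.4/10) + 10^(73.0/10) = 5.761e+09.
L_total = 10·log₁₀(5.761e+09) = 97.60 dB SPL.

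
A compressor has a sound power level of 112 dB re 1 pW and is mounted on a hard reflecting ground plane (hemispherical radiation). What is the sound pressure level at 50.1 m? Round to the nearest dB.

70 dB

L_p = L_w − 10·log₁₀(2π·r²) with r = 50.1 m.
2π·r² = 1.577e+04 m², 10·log₁₀ of that is 41.979 dB.
L_p = 112 − 41.979 = 70.02 dB.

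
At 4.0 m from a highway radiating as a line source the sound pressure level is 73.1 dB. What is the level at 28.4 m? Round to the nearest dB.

For a line source, L₂ = L₁ − 10·log₁₀(r₂/r₁).
L₂ = 73.1 − 10·log₁₀(28.4/4.0) = 73.1 − 8.513 = 64.59 dB.

65 dB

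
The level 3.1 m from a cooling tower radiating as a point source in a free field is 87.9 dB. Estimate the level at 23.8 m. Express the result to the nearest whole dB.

For a point source, L₂ = L₁ − 20·log₁₀(r₂/r₁).
L₂ = 87.9 − 20·log₁₀(23.8/3.1) = 87.9 − 17.704 = 70.20 dB.

70 dB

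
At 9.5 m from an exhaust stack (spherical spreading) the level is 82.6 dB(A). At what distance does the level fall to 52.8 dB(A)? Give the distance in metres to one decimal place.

293.6 m

The 29.8 dB drop corresponds to a distance ratio of 10^(29.8/20) for a point source.
r₂ = 9.5·10^((82.6−52.8)/20) = 9.5·10^(29.8/20) = 293.58 m.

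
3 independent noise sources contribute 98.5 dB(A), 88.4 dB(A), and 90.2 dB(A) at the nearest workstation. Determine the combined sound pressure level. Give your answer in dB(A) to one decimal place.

For uncorrelated sources the intensities add, so convert each level to linear form, sum, and take 10·log₁₀ of the total.
Σ 10^(L/10) = 10^(98.5/10) + 10^(88.4/10) + 10^(90.2/10) = 8.818e+09.
L_total = 10·log₁₀(8.818e+09) = 99.45 dB(A).

99.5 dB(A)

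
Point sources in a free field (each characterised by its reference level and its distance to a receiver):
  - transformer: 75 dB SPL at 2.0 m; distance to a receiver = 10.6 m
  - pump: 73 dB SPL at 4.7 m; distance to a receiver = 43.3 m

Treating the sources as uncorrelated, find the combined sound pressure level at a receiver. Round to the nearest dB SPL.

61 dB SPL

Propagate each source to the receiver with L = L_ref − 20·log₁₀(r/r_ref), then add intensities.
transformer: 75 − 20·log₁₀(10.6/2.0) = 75 − 14.49 = 60.51 dB SPL.
pump: 73 − 20·log₁₀(43.3/4.7) = 73 − 19.29 = 53.71 dB SPL.
Σ 10^(L/10) = 1.361e+06 → L_total = 10·log₁₀(1.361e+06) = 61.34 dB SPL.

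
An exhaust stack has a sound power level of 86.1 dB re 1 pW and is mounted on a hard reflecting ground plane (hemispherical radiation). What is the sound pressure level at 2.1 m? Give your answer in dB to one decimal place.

The power spreads over a hemisphere of area 2π·r², so L_p = L_w − 10·log₁₀(2π·r²).
2π·r² = 27.71 m², 10·log₁₀ of that is 14.426 dB.
L_p = 86.1 − 14.426 = 71.67 dB.

71.7 dB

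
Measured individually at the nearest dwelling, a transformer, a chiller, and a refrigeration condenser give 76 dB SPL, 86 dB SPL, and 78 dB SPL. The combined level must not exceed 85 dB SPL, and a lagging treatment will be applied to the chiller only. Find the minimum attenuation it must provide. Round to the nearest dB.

3 dB

Everything except the chiller sums to 10^(76/10) + 10^(78/10) = 1.029e+08 in linear terms, 80.12 dB SPL.
To meet 85 dB SPL overall, the treated chiller may contribute at most 10^(85/10) − 1.029e+08 = 2.133e+08, i.e. 83.29 dB SPL.
Required insertion loss = 86 − 83.29 = 2.71 dB.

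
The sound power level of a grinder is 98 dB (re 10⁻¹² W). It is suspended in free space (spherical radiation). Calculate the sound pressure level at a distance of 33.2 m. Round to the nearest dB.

57 dB

Free-field spherical radiation: L_p = L_w − 10·log₁₀(4π·r²), r = 33.2 m.
4π·r² = 1.385e+04 m², 10·log₁₀ of that is 41.415 dB.
L_p = 98 − 41.415 = 56.59 dB.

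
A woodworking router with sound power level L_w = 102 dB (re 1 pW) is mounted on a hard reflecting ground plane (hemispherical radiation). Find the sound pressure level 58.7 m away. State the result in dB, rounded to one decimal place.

58.6 dB

The power spreads over a hemisphere of area 2π·r², so L_p = L_w − 10·log₁₀(2π·r²).
2π·r² = 2.165e+04 m², 10·log₁₀ of that is 43.355 dB.
L_p = 102 − 43.355 = 58.65 dB.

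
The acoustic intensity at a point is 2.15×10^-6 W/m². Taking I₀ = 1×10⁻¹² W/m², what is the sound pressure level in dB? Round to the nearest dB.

I/I₀ = 2.15×10^-6/10⁻¹² = 2.15×10^6, and L = 10·log₁₀(I/I₀).
L = 10·(0.3324 + 6) = 63.32 dB.

63 dB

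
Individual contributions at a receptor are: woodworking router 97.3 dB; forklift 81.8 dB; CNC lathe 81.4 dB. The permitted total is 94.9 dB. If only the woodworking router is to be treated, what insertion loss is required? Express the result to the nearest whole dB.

Everything except the woodworking router sums to 10^(81.8/10) + 10^(81.4/10) = 2.894e+08 in linear terms, 84.61 dB.
To meet 94.9 dB overall, the treated woodworking router may contribute at most 10^(94.9/10) − 2.894e+08 = 2.801e+09, i.e. 94.47 dB.
Required insertion loss = 97.3 − 94.47 = 2.83 dB.

3 dB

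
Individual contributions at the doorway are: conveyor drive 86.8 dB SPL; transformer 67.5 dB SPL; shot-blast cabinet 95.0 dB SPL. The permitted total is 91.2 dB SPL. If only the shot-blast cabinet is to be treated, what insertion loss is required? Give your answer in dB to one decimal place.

5.8 dB

Everything except the shot-blast cabinet sums to 10^(86.8/10) + 10^(67.5/10) = 4.843e+08 in linear terms, 86.85 dB SPL.
To meet 91.2 dB SPL overall, the treated shot-blast cabinet may contribute at most 10^(91.2/10) − 4.843e+08 = 8.340e+08, i.e. 89.21 dB SPL.
So the shot-blast cabinet must be reduced from 95.0 to 89.21 dB SPL: IL = 5.79 dB.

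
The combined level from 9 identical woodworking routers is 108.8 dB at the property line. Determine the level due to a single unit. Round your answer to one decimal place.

Dividing the total intensity by 9 lowers the level by 10·log₁₀ 9 = 9.542 dB: L₁ = 108.8 − 9.542.

99.3 dB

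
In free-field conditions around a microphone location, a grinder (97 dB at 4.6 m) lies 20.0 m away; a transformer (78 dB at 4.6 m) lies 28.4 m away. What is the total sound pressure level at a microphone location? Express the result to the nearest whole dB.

Propagate each source to the receiver with L = L_ref − 20·log₁₀(r/r_ref), then add intensities.
grinder: 97 − 20·log₁₀(20.0/4.6) = 97 − 12.77 = 84.23 dB.
transformer: 78 − 20·log₁₀(28.4/4.6) = 78 − 15.81 = 62.19 dB.
Σ 10^(L/10) = 2.668e+08 → L_total = 10·log₁₀(2.668e+08) = 84.26 dB.

84 dB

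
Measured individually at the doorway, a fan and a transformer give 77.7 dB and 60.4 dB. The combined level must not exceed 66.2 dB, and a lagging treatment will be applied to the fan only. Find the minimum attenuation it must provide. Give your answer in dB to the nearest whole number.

Fixed contribution from the other source: Σ 10^(L/10) = 10^(60.4/10) = 1.096e+06 (60.40 dB).
The limit corresponds to 10^(66.2/10) = 4.169e+06; subtracting the fixed part leaves 3.072e+06 for the fan, i.e. 64.87 dB.
Required insertion loss = 77.7 − 64.87 = 12.83 dB.

13 dB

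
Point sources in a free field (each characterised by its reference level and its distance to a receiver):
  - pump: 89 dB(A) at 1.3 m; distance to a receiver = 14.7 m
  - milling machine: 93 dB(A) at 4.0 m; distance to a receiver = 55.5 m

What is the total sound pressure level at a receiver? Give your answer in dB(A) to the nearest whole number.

First find each source's level at the receiver (point-source: −20·log₁₀(r/r_ref)), then combine on an intensity basis.
pump: 89 − 20·log₁₀(14.7/1.3) = 89 − 21.07 = 67.93 dB(A).
milling machine: 93 − 20·log₁₀(55.5/4.0) = 93 − 22.84 = 70.16 dB(A).
Σ 10^(L/10) = 1.658e+07 → L_total = 10·log₁₀(1.658e+07) = 72.19 dB(A).

72 dB(A)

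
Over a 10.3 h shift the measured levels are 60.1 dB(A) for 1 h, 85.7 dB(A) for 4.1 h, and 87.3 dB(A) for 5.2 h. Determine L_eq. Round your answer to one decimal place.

86.2 dB(A)

The energy average is taken in the linear domain: L_eq = 10·log₁₀[(Σ tᵢ·10^(Lᵢ/10))/T], T = 10.3 h.
Σ tᵢ·10^(Lᵢ/10) = 1·10^(60.1/10) + 4.1·10^(85.7/10) + 5.2·10^(87.3/10) = 4.317e+09.
L_eq = 10·log₁₀(4.317e+09/10.3) = 86.22 dB(A).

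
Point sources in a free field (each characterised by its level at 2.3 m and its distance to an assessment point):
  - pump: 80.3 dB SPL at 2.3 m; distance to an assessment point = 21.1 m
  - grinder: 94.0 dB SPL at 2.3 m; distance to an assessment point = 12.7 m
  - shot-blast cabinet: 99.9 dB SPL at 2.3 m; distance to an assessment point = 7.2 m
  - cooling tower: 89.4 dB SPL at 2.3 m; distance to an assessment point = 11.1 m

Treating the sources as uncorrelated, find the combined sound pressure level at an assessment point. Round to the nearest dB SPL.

Apply inverse-square spreading to bring every level to the receiver, then sum 10^(L/10).
pump: 80.3 − 20·log₁₀(21.1/2.3) = 80.3 − 19.25 = 61.05 dB SPL.
grinder: 94.0 − 20·log₁₀(12.7/2.3) = 94.0 − 14.84 = 79.16 dB SPL.
shot-blast cabinet: 99.9 − 20·log₁₀(7.2/2.3) = 99.9 − 9.91 = 89.99 dB SPL.
cooling tower: 89.4 − 20·log₁₀(11.1/2.3) = 89.4 − 13.67 = 75.73 dB SPL.
Σ 10^(L/10) = 1.118e+09 → L_total = 10·log₁₀(1.118e+09) = 90.49 dB SPL.

90 dB SPL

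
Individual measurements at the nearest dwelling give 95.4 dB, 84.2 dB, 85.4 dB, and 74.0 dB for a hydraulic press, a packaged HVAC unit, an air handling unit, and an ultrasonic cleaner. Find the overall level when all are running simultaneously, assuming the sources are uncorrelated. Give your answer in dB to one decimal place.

For uncorrelated sources the intensities add, so convert each level to linear form, sum, and take 10·log₁₀ of the total.
Σ 10^(L/10) = 10^(95.4/10) + 10^(84.2/10) + 10^(85.4/10) + 10^(74.0/10) = 4.102e+09.
L_total = 10·log₁₀(4.102e+09) = 96.13 dB.

96.1 dB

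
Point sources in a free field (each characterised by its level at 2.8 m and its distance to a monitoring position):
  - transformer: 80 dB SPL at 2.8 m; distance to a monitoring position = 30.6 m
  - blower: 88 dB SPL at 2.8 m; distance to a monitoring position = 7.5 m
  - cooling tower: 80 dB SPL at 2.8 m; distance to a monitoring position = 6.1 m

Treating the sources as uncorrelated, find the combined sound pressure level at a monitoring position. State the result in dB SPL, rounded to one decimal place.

80.4 dB SPL

First find each source's level at the receiver (point-source: −20·log₁₀(r/r_ref)), then combine on an intensity basis.
transformer: 80 − 20·log₁₀(30.6/2.8) = 80 − 20.77 = 59.23 dB SPL.
blower: 88 − 20·log₁₀(7.5/2.8) = 88 − 8.56 = 79.44 dB SPL.
cooling tower: 80 − 20·log₁₀(6.1/2.8) = 80 − 6.76 = 73.24 dB SPL.
Σ 10^(L/10) = 1.098e+08 → L_total = 10·log₁₀(1.098e+08) = 80.41 dB SPL.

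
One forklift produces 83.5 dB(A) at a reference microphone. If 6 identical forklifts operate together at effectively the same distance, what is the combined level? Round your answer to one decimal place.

91.3 dB(A)

With 6 equal, uncorrelated contributions the intensity is 6× that of one unit, giving a rise of 10·log₁₀ 6.
L_total = 83.5 + 10·log₁₀(6) = 83.5 + 7.782 = 91.28 dB(A).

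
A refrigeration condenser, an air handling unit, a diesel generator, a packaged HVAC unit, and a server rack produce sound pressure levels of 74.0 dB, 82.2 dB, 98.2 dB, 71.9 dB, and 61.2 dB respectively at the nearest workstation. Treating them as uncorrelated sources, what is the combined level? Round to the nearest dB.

For uncorrelated sources the intensities add, so convert each level to linear form, sum, and take 10·log₁₀ of the total.
Σ 10^(L/10) = 10^(74.0/10) + 10^(82.2/10) + 10^(98.2/10) + 10^(71.9/10) + 10^(61.2/10) = 6.815e+09.
L_total = 10·log₁₀(6.815e+09) = 98.33 dB.

98 dB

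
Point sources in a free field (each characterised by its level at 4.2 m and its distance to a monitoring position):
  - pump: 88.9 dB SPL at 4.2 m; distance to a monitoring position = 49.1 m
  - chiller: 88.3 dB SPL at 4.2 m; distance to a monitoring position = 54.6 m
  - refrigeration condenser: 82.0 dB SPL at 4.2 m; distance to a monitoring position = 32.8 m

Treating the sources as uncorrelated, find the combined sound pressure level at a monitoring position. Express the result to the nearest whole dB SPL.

First find each source's level at the receiver (point-source: −20·log₁₀(r/r_ref)), then combine on an intensity basis.
pump: 88.9 − 20·log₁₀(49.1/4.2) = 88.9 − 21.36 = 67.54 dB SPL.
chiller: 88.3 − 20·log₁₀(54.6/4.2) = 88.3 − 22.28 = 66.02 dB SPL.
refrigeration condenser: 82.0 − 20·log₁₀(32.8/4.2) = 82.0 − 17.85 = 64.15 dB SPL.
Σ 10^(L/10) = 1.228e+07 → L_total = 10·log₁₀(1.228e+07) = 70.89 dB SPL.

71 dB SPL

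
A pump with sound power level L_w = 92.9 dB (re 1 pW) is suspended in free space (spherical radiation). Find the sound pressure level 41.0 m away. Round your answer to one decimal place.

Free-field spherical radiation: L_p = L_w − 10·log₁₀(4π·r²), r = 41.0 m.
4π·r² = 2.112e+04 m², 10·log₁₀ of that is 43.248 dB.
L_p = 92.9 − 43.248 = 49.65 dB.

49.7 dB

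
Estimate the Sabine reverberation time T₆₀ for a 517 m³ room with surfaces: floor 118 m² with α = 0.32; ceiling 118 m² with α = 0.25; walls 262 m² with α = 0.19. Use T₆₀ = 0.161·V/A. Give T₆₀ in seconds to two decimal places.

Summing Sᵢαᵢ: 118·0.32 + 118·0.25 + 262·0.19 = 117.04 m².
T₆₀ = 0.161 × 517 / 117.04 = 0.711 s.

0.71 s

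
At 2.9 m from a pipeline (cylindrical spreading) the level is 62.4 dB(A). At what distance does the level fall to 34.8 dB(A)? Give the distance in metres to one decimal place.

1668.8 m

For a line source L₁ − L₂ = 10·log₁₀(r₂/r₁), so r₂ = r₁·10^((L₁−L₂)/10).
r₂ = 2.9·10^((62.4−34.8)/10) = 2.9·10^(27.6/10) = 1668.78 m.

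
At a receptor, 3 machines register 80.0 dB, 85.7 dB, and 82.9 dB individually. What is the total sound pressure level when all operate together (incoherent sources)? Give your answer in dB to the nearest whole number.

Incoherent sources combine by intensity addition: L_total = 10·log₁₀(Σ 10^(L_i/10)).
Σ 10^(L/10) = 10^(80.0/10) + 10^(85.7/10) + 10^(82.9/10) = 6.665e+08.
L_total = 10·log₁₀(6.665e+08) = 88.24 dB.

88 dB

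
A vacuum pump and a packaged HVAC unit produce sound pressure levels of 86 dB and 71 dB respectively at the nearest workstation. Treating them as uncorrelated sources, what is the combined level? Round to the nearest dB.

86 dB

For uncorrelated sources the intensities add, so convert each level to linear form, sum, and take 10·log₁₀ of the total.
Σ 10^(L/10) = 10^(86/10) + 10^(71/10) = 4.107e+08.
L_total = 10·log₁₀(4.107e+08) = 86.14 dB.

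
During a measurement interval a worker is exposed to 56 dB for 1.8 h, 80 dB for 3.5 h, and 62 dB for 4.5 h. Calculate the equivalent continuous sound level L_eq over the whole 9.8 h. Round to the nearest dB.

The energy average is taken in the linear domain: L_eq = 10·log₁₀[(Σ tᵢ·10^(Lᵢ/10))/T], T = 9.8 h.
Σ tᵢ·10^(Lᵢ/10) = 1.8·10^(56/10) + 3.5·10^(80/10) + 4.5·10^(62/10) = 3.578e+08.
L_eq = 10·log₁₀(3.578e+08/9.8) = 75.62 dB.

76 dB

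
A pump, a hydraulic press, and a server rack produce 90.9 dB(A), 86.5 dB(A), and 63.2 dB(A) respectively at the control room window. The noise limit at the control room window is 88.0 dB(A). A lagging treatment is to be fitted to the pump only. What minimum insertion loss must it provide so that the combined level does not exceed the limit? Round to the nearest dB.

8 dB

Fixed contribution from the other sources: Σ 10^(L/10) = 10^(86.5/10) + 10^(63.2/10) = 4.488e+08 (86.52 dB(A)).
The limit corresponds to 10^(88.0/10) = 6.310e+08; subtracting the fixed part leaves 1.822e+08 for the pump, i.e. 82.61 dB(A).
Required insertion loss = 90.9 − 82.61 = 8.29 dB.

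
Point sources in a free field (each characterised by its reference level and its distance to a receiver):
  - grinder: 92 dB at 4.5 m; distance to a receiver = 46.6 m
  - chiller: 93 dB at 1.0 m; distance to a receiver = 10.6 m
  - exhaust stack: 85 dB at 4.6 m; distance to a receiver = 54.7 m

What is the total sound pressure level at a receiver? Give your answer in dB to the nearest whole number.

Propagate each source to the receiver with L = L_ref − 20·log₁₀(r/r_ref), then add intensities.
grinder: 92 − 20·log₁₀(46.6/4.5) = 92 − 20.30 = 71.70 dB.
chiller: 93 − 20·log₁₀(10.6/1.0) = 93 − 20.51 = 72.49 dB.
exhaust stack: 85 − 20·log₁₀(54.7/4.6) = 85 − 21.50 = 63.50 dB.
Σ 10^(L/10) = 3.477e+07 → L_total = 10·log₁₀(3.477e+07) = 75.41 dB.

75 dB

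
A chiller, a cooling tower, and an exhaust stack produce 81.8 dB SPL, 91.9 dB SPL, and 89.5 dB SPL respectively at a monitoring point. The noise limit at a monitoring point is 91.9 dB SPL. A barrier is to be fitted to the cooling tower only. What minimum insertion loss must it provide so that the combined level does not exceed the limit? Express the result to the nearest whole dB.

Fixed contribution from the other sources: Σ 10^(L/10) = 10^(81.8/10) + 10^(89.5/10) = 1.043e+09 (90.18 dB SPL).
The limit corresponds to 10^(91.9/10) = 1.549e+09; subtracting the fixed part leaves 5.062e+08 for the cooling tower, i.e. 87.04 dB SPL.
Required insertion loss = 91.9 − 87.04 = 4.86 dB.

5 dB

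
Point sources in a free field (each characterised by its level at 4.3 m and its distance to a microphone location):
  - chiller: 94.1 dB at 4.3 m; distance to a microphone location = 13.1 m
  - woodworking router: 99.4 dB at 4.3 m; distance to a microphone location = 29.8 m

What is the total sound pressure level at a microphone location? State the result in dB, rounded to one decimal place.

Propagate each source to the receiver with L = L_ref − 20·log₁₀(r/r_ref), then add intensities.
chiller: 94.1 − 20·log₁₀(13.1/4.3) = 94.1 − 9.68 = 84.42 dB.
woodworking router: 99.4 − 20·log₁₀(29.8/4.3) = 99.4 − 16.81 = 82.59 dB.
Σ 10^(L/10) = 4.583e+08 → L_total = 10·log₁₀(4.583e+08) = 86.61 dB.

86.6 dB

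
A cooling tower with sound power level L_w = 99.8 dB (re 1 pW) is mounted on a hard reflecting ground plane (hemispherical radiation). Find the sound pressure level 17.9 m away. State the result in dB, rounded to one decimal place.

The power spreads over a hemisphere of area 2π·r², so L_p = L_w − 10·log₁₀(2π·r²).
2π·r² = 2013 m², 10·log₁₀ of that is 33.039 dB.
L_p = 99.8 − 33.039 = 66.76 dB.

66.8 dB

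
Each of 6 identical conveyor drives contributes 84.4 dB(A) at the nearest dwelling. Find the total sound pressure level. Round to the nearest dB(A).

92 dB(A)

With 6 equal, uncorrelated contributions the intensity is 6× that of one unit, giving a rise of 10·log₁₀ 6.
L_total = 84.4 + 10·log₁₀(6) = 84.4 + 7.782 = 92.18 dB(A).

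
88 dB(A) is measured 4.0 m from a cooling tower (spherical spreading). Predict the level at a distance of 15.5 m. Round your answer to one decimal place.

76.2 dB(A)

Point-source attenuation: ΔL = 20·log₁₀(r₂/r₁) = 20·log₁₀(15.5/4.0) = 11.765 dB.
L₂ = 88 − 20·log₁₀(15.5/4.0) = 88 − 11.765 = 76.23 dB(A).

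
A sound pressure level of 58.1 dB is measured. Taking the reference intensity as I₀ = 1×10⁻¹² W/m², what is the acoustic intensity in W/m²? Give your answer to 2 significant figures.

6.5e-07 W/m²

I/I₀ = 10^(58.1/10) = 6.457e+05, so I = 6.457e+05 × 10⁻¹² W/m².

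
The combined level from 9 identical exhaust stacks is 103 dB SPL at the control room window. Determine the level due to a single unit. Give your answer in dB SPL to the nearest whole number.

93 dB SPL

9 equal contributions raise the level by 10·log₁₀ 9 = 9.542 dB, so each unit alone gives 103 − 9.542.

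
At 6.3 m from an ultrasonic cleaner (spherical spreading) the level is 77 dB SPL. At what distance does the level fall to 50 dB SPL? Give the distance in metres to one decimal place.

141.0 m

For a point source L₁ − L₂ = 20·log₁₀(r₂/r₁), so r₂ = r₁·10^((L₁−L₂)/20).
r₂ = 6.3·10^((77−50)/20) = 6.3·10^(27.0/20) = 141.04 m.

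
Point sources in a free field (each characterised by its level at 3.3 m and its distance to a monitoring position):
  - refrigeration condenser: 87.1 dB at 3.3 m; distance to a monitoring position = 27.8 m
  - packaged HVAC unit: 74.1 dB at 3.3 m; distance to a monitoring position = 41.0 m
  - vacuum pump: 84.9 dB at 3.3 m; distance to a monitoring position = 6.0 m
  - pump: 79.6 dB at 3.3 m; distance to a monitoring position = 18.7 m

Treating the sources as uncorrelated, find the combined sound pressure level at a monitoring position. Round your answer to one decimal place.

80.2 dB

First find each source's level at the receiver (point-source: −20·log₁₀(r/r_ref)), then combine on an intensity basis.
refrigeration condenser: 87.1 − 20·log₁₀(27.8/3.3) = 87.1 − 18.51 = 68.59 dB.
packaged HVAC unit: 74.1 − 20·log₁₀(41.0/3.3) = 74.1 − 21.89 = 52.21 dB.
vacuum pump: 84.9 − 20·log₁₀(6.0/3.3) = 84.9 − 5.19 = 79.71 dB.
pump: 79.6 − 20·log₁₀(18.7/3.3) = 79.6 − 15.07 = 64.53 dB.
Σ 10^(L/10) = 1.037e+08 → L_total = 10·log₁₀(1.037e+08) = 80.16 dB.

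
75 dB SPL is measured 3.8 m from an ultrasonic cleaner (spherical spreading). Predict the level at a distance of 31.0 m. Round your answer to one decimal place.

56.8 dB SPL

Spherical spreading from a point source gives a 20·log₁₀(r₂/r₁) drop.
L₂ = 75 − 20·log₁₀(31.0/3.8) = 75 − 18.232 = 56.77 dB SPL.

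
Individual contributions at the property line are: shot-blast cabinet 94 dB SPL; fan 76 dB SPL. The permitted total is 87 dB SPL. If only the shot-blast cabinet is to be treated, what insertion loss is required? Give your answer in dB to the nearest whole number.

The untreated sources together contribute 10^(76/10) = 3.981e+07, i.e. 76.00 dB SPL.
To meet 87 dB SPL overall, the treated shot-blast cabinet may contribute at most 10^(87/10) − 3.981e+07 = 4.614e+08, i.e. 86.64 dB SPL.
So the shot-blast cabinet must be reduced from 94 to 86.64 dB SPL: IL = 7.36 dB.

7 dB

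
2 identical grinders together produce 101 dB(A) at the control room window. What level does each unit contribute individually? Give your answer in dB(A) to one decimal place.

98.0 dB(A)

Dividing the total intensity by 2 lowers the level by 10·log₁₀ 2 = 3.010 dB: L₁ = 101 − 3.010.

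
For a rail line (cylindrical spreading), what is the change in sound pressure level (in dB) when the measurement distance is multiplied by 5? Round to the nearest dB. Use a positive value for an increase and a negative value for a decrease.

-7 dB

A line source loses 3 dB per doubling of distance; generally ΔL = −10·log₁₀(r₂/r₁).
ΔL = −10·log₁₀(5) = -6.99 dB.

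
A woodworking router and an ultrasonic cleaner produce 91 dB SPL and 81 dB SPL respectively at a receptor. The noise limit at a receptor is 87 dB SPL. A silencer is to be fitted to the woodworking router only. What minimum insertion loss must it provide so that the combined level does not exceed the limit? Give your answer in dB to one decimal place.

5.3 dB

Fixed contribution from the other source: Σ 10^(L/10) = 10^(81/10) = 1.259e+08 (81.00 dB SPL).
The limit corresponds to 10^(87/10) = 5.012e+08; subtracting the fixed part leaves 3.753e+08 for the woodworking router, i.e. 85.74 dB SPL.
Required insertion loss = 91 − 85.74 = 5.26 dB.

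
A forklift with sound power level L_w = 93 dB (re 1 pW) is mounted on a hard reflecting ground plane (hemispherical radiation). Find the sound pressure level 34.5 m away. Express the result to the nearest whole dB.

Free-field hemispherical radiation: L_p = L_w − 10·log₁₀(2π·r²), r = 34.5 m.
2π·r² = 7479 m², 10·log₁₀ of that is 38.738 dB.
L_p = 93 − 38.738 = 54.26 dB.

54 dB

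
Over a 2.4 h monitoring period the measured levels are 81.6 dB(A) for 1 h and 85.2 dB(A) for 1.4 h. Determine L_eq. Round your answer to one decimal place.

Weight each interval's intensity by its duration and average over T = 2.4 h:
Σ tᵢ·10^(Lᵢ/10) = 1·10^(81.6/10) + 1.4·10^(85.2/10) = 6.081e+08.
L_eq = 10·log₁₀(6.081e+08/2.4) = 84.04 dB(A).

84.0 dB(A)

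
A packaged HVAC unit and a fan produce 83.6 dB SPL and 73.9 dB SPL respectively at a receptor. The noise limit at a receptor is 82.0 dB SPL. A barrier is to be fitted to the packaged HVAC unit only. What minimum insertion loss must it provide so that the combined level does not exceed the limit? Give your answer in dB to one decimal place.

2.3 dB

The untreated sources together contribute 10^(73.9/10) = 2.455e+07, i.e. 73.90 dB SPL.
The limit corresponds to 10^(82.0/10) = 1.585e+08; subtracting the fixed part leaves 1.339e+08 for the packaged HVAC unit, i.e. 81.27 dB SPL.
Required insertion loss = 83.6 − 81.27 = 2.33 dB.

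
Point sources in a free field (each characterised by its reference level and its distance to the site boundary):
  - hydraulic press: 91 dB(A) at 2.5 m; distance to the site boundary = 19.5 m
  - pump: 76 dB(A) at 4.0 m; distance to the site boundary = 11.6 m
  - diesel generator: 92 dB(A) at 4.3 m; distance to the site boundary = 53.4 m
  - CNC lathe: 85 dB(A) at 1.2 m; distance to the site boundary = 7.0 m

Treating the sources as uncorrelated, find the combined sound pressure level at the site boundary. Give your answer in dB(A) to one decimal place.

Propagate each source to the receiver with L = L_ref − 20·log₁₀(r/r_ref), then add intensities.
hydraulic press: 91 − 20·log₁₀(19.5/2.5) = 91 − 17.84 = 73.16 dB(A).
pump: 76 − 20·log₁₀(11.6/4.0) = 76 − 9.25 = 66.75 dB(A).
diesel generator: 92 − 20·log₁₀(53.4/4.3) = 92 − 21.88 = 70.12 dB(A).
CNC lathe: 85 − 20·log₁₀(7.0/1.2) = 85 − 15.32 = 69.68 dB(A).
Σ 10^(L/10) = 4.500e+07 → L_total = 10·log₁₀(4.500e+07) = 76.53 dB(A).

76.5 dB(A)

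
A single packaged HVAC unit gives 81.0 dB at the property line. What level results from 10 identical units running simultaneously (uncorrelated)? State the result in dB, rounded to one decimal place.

L_total = L₁ + 10·log₁₀ N for N identical incoherent sources.
L_total = 81.0 + 10·log₁₀(10) = 81.0 + 10.000 = 91.00 dB.

91.0 dB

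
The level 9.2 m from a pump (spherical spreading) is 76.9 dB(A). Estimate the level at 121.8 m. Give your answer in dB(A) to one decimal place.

Point-source attenuation: ΔL = 20·log₁₀(r₂/r₁) = 20·log₁₀(121.8/9.2) = 22.437 dB.
L₂ = 76.9 − 20·log₁₀(121.8/9.2) = 76.9 − 22.437 = 54.46 dB(A).

54.5 dB(A)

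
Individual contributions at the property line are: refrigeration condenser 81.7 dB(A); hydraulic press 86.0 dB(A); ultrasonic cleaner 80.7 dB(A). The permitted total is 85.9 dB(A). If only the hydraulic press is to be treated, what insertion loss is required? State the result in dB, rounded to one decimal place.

Fixed contribution from the other sources: Σ 10^(L/10) = 10^(81.7/10) + 10^(80.7/10) = 2.654e+08 (84.24 dB(A)).
The limit corresponds to 10^(85.9/10) = 3.890e+08; subtracting the fixed part leaves 1.236e+08 for the hydraulic press, i.e. 80.92 dB(A).
So the hydraulic press must be reduced from 86.0 to 80.92 dB(A): IL = 5.08 dB.

5.1 dB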